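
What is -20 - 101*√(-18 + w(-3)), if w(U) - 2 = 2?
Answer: -20 - 101*I*√14 ≈ -20.0 - 377.91*I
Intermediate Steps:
w(U) = 4 (w(U) = 2 + 2 = 4)
-20 - 101*√(-18 + w(-3)) = -20 - 101*√(-18 + 4) = -20 - 101*I*√14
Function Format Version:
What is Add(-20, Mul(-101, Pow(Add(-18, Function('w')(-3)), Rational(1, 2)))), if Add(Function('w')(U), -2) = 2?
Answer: Add(-20, Mul(-101, I, Pow(14, Rational(1, 2)))) ≈ Add(-20.000, Mul(-377.91, I))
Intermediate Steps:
Function('w')(U) = 4 (Function('w')(U) = Add(2, 2) = 4)
Add(-20, Mul(-101, Pow(Add(-18, Function('w')(-3)), Rational(1, 2)))) = Add(-20, Mul(-101, Pow(Add(-18, 4), Rational(1, 2)))) = Add(-20, Mul(-101, Pow(-14, Rational(1, 2)))) = Add(-20, Mul(-101, Mul(I, Pow(14, Rational(1, 2))))) = Add(-20, Mul(-101, I, Pow(14, Rational(1, 2))))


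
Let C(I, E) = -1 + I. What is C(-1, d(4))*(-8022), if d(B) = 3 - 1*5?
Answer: 16044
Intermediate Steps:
d(B) = -2 (d(B) = 3 - 5 = -2)
C(-1, d(4))*(-8022) = (-1 - 1)*(-8022) = -2*(-8022) = 16044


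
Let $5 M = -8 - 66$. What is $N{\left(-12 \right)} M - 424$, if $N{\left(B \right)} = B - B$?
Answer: $-424$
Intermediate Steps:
$N{\left(B \right)} = 0$
$M = - \frac{74}{5}$ ($M = \frac{-8 - 66}{5} = \frac{1}{5} \left(-74\right) = - \frac{74}{5} \approx -14.8$)
$N{\left(-12 \right)} M - 424 = 0 \left(- \frac{74}{5}\right) - 424 = 0 - 424 = -424$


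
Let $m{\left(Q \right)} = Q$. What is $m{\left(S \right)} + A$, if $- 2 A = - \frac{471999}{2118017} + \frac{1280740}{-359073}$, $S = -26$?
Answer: $- \frac{3333188196275}{138276857862} \approx -24.105$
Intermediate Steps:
$A = \frac{262010108137}{138276857862}$ ($A = - \frac{- \frac{471999}{2118017} + \frac{1280740}{-359073}}{2} = - \frac{\left(-471999\right) \frac{1}{2118017} + 1280740 \left(- \frac{1}{359073}\right)}{2} = - \frac{- \frac{42909}{192547} - \frac{1280740}{359073}}{2} = \left(- \frac{1}{2}\right) \left(- \frac{262010108137}{69138428931}\right) = \frac{262010108137}{138276857862} \approx 1.8948$)
$m{\left(S \right)} + A = -26 + \frac{262010108137}{138276857862} = - \frac{3333188196275}{138276857862}$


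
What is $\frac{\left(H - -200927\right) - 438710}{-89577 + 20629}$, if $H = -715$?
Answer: $\frac{119249}{34474} \approx 3.4591$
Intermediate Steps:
$\frac{\left(H - -200927\right) - 438710}{-89577 + 20629} = \frac{\left(-715 - -200927\right) - 438710}{-89577 + 20629} = \frac{\left(-715 + 200927\right) - 438710}{-68948} = \left(200212 - 438710\right) \left(- \frac{1}{68948}\right) = \left(-238498\right) \left(- \frac{1}{68948}\right) = \frac{119249}{34474}$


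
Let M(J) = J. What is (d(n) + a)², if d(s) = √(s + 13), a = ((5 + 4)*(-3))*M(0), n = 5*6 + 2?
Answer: 45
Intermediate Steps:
n = 32 (n = 30 + 2 = 32)
a = 0 (a = ((5 + 4)*(-3))*0 = (9*(-3))*0 = -27*0 = 0)
d(s) = √(13 + s)
(d(n) + a)² = (√(13 + 32) + 0)² = (√45 + 0)² = (3*√5 + 0)² = (3*√5)² = 45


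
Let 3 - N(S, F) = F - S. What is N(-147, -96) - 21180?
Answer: -21228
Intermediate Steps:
N(S, F) = 3 + S - F (N(S, F) = 3 - (F - S) = 3 + (S - F) = 3 + S - F)
N(-147, -96) - 21180 = (3 - 147 - 1*(-96)) - 21180 = (3 - 147 + 96) - 21180 = -48 - 21180 = -21228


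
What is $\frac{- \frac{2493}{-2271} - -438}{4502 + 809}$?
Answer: $\frac{332397}{4020427} \approx 0.082677$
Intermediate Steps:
$\frac{- \frac{2493}{-2271} - -438}{4502 + 809} = \frac{\left(-2493\right) \left(- \frac{1}{2271}\right) + \left(-1883 + 2321\right)}{5311} = \left(\frac{831}{757} + 438\right) \frac{1}{5311} = \frac{332397}{757} \cdot \frac{1}{5311} = \frac{332397}{4020427}$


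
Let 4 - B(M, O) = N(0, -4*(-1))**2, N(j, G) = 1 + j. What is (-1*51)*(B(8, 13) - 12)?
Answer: 459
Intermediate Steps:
B(M, O) = 3 (B(M, O) = 4 - (1 + 0)**2 = 4 - 1*1**2 = 4 - 1*1 = 4 - 1 = 3)
(-1*51)*(B(8, 13) - 12) = (-1*51)*(3 - 12) = -51*(-9) = 459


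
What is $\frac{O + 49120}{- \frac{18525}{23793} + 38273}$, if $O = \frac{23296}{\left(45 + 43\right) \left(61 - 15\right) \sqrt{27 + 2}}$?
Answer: $\frac{97392680}{75884247} + \frac{262444 \sqrt{29}}{50614792749} \approx 1.2835$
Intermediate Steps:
$O = \frac{1456 \sqrt{29}}{7337}$ ($O = \frac{23296}{88 \cdot 46 \sqrt{29}} = \frac{23296}{4048 \sqrt{29}} = 23296 \frac{\sqrt{29}}{117392} = \frac{1456 \sqrt{29}}{7337} \approx 1.0687$)
$\frac{O + 49120}{- \frac{18525}{23793} + 38273} = \frac{\frac{1456 \sqrt{29}}{7337} + 49120}{- \frac{18525}{23793} + 38273} = \frac{49120 + \frac{1456 \sqrt{29}}{7337}}{\left(-18525\right) \frac{1}{23793} + 38273} = \frac{49120 + \frac{1456 \sqrt{29}}{7337}}{- \frac{6175}{7931} + 38273} = \frac{49120 + \frac{1456 \sqrt{29}}{7337}}{\frac{303536988}{7931}} = \left(49120 + \frac{1456 \sqrt{29}}{7337}\right) \frac{7931}{303536988} = \frac{97392680}{75884247} + \frac{262444 \sqrt{29}}{50614792749}$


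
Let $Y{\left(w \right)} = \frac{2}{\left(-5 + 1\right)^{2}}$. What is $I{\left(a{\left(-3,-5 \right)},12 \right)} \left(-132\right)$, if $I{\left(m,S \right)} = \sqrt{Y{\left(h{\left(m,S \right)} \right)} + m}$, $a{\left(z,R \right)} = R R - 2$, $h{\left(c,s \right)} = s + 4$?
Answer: $- 33 \sqrt{370} \approx -634.77$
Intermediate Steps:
$h{\left(c,s \right)} = 4 + s$
$Y{\left(w \right)} = \frac{1}{8}$ ($Y{\left(w \right)} = \frac{2}{\left(-4\right)^{2}} = \frac{2}{16} = 2 \cdot \frac{1}{16} = \frac{1}{8}$)
$a{\left(z,R \right)} = -2 + R^{2}$ ($a{\left(z,R \right)} = R^{2} - 2 = -2 + R^{2}$)
$I{\left(m,S \right)} = \sqrt{\frac{1}{8} + m}$
$I{\left(a{\left(-3,-5 \right)},12 \right)} \left(-132\right) = \frac{\sqrt{2 + 16 \left(-2 + \left(-5\right)^{2}\right)}}{4} \left(-132\right) = \frac{\sqrt{2 + 16 \left(-2 + 25\right)}}{4} \left(-132\right) = \frac{\sqrt{2 + 16 \cdot 23}}{4} \left(-132\right) = \frac{\sqrt{2 + 368}}{4} \left(-132\right) = \frac{\sqrt{370}}{4} \left(-132\right) = - 33 \sqrt{370}$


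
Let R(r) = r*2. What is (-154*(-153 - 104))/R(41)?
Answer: 19789/41 ≈ 482.66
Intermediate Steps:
R(r) = 2*r
(-154*(-153 - 104))/R(41) = (-154*(-153 - 104))/((2*41)) = -154*(-257)/82 = 39578*(1/82) = 19789/41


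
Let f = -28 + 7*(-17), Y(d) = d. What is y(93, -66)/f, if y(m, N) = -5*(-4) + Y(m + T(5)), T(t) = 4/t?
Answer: -569/735 ≈ -0.77415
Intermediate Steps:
y(m, N) = 104/5 + m (y(m, N) = -5*(-4) + (m + 4/5) = 20 + (m + 4*(⅕)) = 20 + (m + ⅘) = 20 + (⅘ + m) = 104/5 + m)
f = -147 (f = -28 - 119 = -147)
y(93, -66)/f = (104/5 + 93)/(-147) = (569/5)*(-1/147) = -569/735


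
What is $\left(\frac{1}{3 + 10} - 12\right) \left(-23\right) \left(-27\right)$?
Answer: $- \frac{96255}{13} \approx -7404.2$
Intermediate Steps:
$\left(\frac{1}{3 + 10} - 12\right) \left(-23\right) \left(-27\right) = \left(\frac{1}{13} - 12\right) \left(-23\right) \left(-27\right) = \left(- \frac{155}{13}\right) \left(-23\right) \left(-27\right) = \frac{3565}{13} \left(-27\right) = - \frac{96255}{13}$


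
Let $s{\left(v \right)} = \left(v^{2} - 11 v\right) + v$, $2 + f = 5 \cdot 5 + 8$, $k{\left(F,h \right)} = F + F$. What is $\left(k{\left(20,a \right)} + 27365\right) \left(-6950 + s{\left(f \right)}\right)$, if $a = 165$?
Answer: $-172624095$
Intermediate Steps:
$k{\left(F,h \right)} = 2 F$
$f = 31$ ($f = -2 + \left(5 \cdot 5 + 8\right) = -2 + \left(25 + 8\right) = -2 + 33 = 31$)
$s{\left(v \right)} = v^{2} - 10 v$
$\left(k{\left(20,a \right)} + 27365\right) \left(-6950 + s{\left(f \right)}\right) = \left(2 \cdot 20 + 27365\right) \left(-6950 + 31 \left(-10 + 31\right)\right) = \left(40 + 27365\right) \left(-6950 + 31 \cdot 21\right) = 27405 \left(-6950 + 651\right) = 27405 \left(-6299\right) = -172624095$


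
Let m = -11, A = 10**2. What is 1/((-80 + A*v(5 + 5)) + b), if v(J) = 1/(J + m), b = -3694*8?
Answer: -1/29732 ≈ -3.3634e-5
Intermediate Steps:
A = 100
b = -29552
v(J) = 1/(-11 + J) (v(J) = 1/(J - 11) = 1/(-11 + J))
1/((-80 + A*v(5 + 5)) + b) = 1/((-80 + 100/(-11 + (5 + 5))) - 29552) = 1/((-80 + 100/(-11 + 10)) - 29552) = 1/((-80 + 100/(-1)) - 29552) = 1/((-80 + 100*(-1)) - 29552) = 1/((-80 - 100) - 29552) = 1/(-180 - 29552) = 1/(-29732) = -1/29732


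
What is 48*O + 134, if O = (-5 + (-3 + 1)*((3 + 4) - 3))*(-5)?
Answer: 3254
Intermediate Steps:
O = 65 (O = (-5 - 2*(7 - 3))*(-5) = (-5 - 2*4)*(-5) = (-5 - 8)*(-5) = -13*(-5) = 65)
48*O + 134 = 48*65 + 134 = 3120 + 134 = 3254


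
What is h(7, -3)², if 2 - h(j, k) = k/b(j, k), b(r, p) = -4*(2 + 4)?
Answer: 225/64 ≈ 3.5156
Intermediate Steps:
b(r, p) = -24 (b(r, p) = -4*6 = -24)
h(j, k) = 2 + k/24 (h(j, k) = 2 - k/(-24) = 2 - k*(-1)/24 = 2 - (-1)*k/24 = 2 + k/24)
h(7, -3)² = (2 + (1/24)*(-3))² = (2 - ⅛)² = (15/8)² = 225/64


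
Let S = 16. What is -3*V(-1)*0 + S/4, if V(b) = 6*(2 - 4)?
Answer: 4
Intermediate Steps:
V(b) = -12 (V(b) = 6*(-2) = -12)
-3*V(-1)*0 + S/4 = -3*(-12)*0 + 16/4 = 36*0 + 16*(¼) = 0 + 4 = 4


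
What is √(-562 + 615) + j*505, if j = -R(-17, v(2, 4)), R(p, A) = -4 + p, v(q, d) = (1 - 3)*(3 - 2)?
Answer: 10605 + √53 ≈ 10612.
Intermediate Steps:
v(q, d) = -2 (v(q, d) = -2*1 = -2)
j = 21 (j = -(-4 - 17) = -1*(-21) = 21)
√(-562 + 615) + j*505 = √(-562 + 615) + 21*505 = √53 + 10605 = 10605 + √53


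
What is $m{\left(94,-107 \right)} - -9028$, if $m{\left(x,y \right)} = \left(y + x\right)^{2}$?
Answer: $9197$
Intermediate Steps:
$m{\left(x,y \right)} = \left(x + y\right)^{2}$
$m{\left(94,-107 \right)} - -9028 = \left(94 - 107\right)^{2} - -9028 = \left(-13\right)^{2} + 9028 = 169 + 9028 = 9197$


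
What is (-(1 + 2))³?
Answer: -27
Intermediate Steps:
(-(1 + 2))³ = (-1*3)³ = (-3)³ = -27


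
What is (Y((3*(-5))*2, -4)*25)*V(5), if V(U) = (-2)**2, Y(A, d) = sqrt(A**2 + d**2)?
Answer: 200*sqrt(229) ≈ 3026.6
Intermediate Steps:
V(U) = 4
(Y((3*(-5))*2, -4)*25)*V(5) = (sqrt(((3*(-5))*2)**2 + (-4)**2)*25)*4 = (sqrt((-15*2)**2 + 16)*25)*4 = (sqrt((-30)**2 + 16)*25)*4 = (sqrt(900 + 16)*25)*4 = (sqrt(916)*25)*4 = ((2*sqrt(229))*25)*4 = (50*sqrt(229))*4 = 200*sqrt(229)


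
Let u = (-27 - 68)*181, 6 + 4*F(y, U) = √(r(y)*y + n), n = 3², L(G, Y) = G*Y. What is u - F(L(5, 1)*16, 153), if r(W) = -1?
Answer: -34387/2 - I*√71/4 ≈ -17194.0 - 2.1065*I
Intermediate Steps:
n = 9
F(y, U) = -3/2 + √(9 - y)/4 (F(y, U) = -3/2 + √(-y + 9)/4 = -3/2 + √(9 - y)/4)
u = -17195 (u = -95*181 = -17195)
u - F(L(5, 1)*16, 153) = -17195 - (-3/2 + √(9 - 5*1*16)/4) = -17195 - (-3/2 + √(9 - 5*16)/4) = -17195 - (-3/2 + √(9 - 1*80)/4) = -17195 - (-3/2 + √(9 - 80)/4) = -17195 - (-3/2 + √(-71)/4) = -17195 - (-3/2 + (I*√71)/4) = -17195 - (-3/2 + I*√71/4) = -17195 + (3/2 - I*√71/4) = -34387/2 - I*√71/4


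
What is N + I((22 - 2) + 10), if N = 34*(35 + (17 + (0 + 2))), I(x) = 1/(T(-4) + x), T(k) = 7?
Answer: 67933/37 ≈ 1836.0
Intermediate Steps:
I(x) = 1/(7 + x)
N = 1836 (N = 34*(35 + (17 + 2)) = 34*(35 + 19) = 34*54 = 1836)
N + I((22 - 2) + 10) = 1836 + 1/(7 + ((22 - 2) + 10)) = 1836 + 1/(7 + (20 + 10)) = 1836 + 1/(7 + 30) = 1836 + 1/37 = 67933/37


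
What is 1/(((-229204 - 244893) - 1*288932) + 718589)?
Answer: -1/44440 ≈ -2.2502e-5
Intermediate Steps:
1/(((-229204 - 244893) - 1*288932) + 718589) = 1/((-474097 - 288932) + 718589) = 1/(-763029 + 718589) = 1/(-44440) = -1/44440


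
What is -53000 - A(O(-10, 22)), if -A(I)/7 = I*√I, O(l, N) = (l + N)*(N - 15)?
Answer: -53000 + 1176*√21 ≈ -47611.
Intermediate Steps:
O(l, N) = (-15 + N)*(N + l) (O(l, N) = (N + l)*(-15 + N) = (-15 + N)*(N + l))
A(I) = -7*I^(3/2) (A(I) = -7*I*√I = -7*I^(3/2))
-53000 - A(O(-10, 22)) = -53000 - (-7)*(22² - 15*22 - 15*(-10) + 22*(-10))^(3/2) = -53000 - (-7)*(484 - 330 + 150 - 220)^(3/2) = -53000 - (-7)*84^(3/2) = -53000 - (-7)*168*√21 = -53000 - (-1176)*√21 = -53000 + 1176*√21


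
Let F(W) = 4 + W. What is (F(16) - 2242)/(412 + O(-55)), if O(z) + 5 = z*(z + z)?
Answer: -202/587 ≈ -0.34412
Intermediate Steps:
O(z) = -5 + 2*z**2 (O(z) = -5 + z*(z + z) = -5 + z*(2*z) = -5 + 2*z**2)
(F(16) - 2242)/(412 + O(-55)) = ((4 + 16) - 2242)/(412 + (-5 + 2*(-55)**2)) = (20 - 2242)/(412 + (-5 + 2*3025)) = -2222/(412 + (-5 + 6050)) = -2222/(412 + 6045) = -2222/6457 = -2222*1/6457 = -202/587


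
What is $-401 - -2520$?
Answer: $2119$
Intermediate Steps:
$-401 - -2520 = -401 + 2520 = 2119$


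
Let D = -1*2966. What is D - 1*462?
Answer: -3428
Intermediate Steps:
D = -2966
D - 1*462 = -2966 - 1*462 = -2966 - 462 = -3428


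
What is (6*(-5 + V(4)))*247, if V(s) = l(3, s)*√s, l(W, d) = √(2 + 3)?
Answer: -7410 + 2964*√5 ≈ -782.29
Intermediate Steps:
l(W, d) = √5
V(s) = √5*√s
(6*(-5 + V(4)))*247 = (6*(-5 + √5*√4))*247 = (6*(-5 + √5*2))*247 = (6*(-5 + 2*√5))*247 = (-30 + 12*√5)*247 = -7410 + 2964*√5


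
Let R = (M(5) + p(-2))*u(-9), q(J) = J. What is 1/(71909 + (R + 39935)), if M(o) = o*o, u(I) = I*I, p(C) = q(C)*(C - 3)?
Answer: 1/114679 ≈ 8.7200e-6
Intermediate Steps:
p(C) = C*(-3 + C) (p(C) = C*(C - 3) = C*(-3 + C))
u(I) = I²
M(o) = o²
R = 2835 (R = (5² - 2*(-3 - 2))*(-9)² = (25 - 2*(-5))*81 = (25 + 10)*81 = 35*81 = 2835)
1/(71909 + (R + 39935)) = 1/(71909 + (2835 + 39935)) = 1/(71909 + 42770) = 1/114679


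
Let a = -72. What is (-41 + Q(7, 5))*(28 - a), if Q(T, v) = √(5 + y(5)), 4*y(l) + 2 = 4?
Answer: -4100 + 50*√22 ≈ -3865.5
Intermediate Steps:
y(l) = ½ (y(l) = -½ + (¼)*4 = -½ + 1 = ½)
Q(T, v) = √22/2 (Q(T, v) = √(5 + ½) = √(11/2) = √22/2)
(-41 + Q(7, 5))*(28 - a) = (-41 + √22/2)*(28 - 1*(-72)) = (-41 + √22/2)*(28 + 72) = (-41 + √22/2)*100 = -4100 + 50*√22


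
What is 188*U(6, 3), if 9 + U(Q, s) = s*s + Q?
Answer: 1128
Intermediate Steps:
U(Q, s) = -9 + Q + s**2 (U(Q, s) = -9 + (s*s + Q) = -9 + (s**2 + Q) = -9 + (Q + s**2) = -9 + Q + s**2)
188*U(6, 3) = 188*(-9 + 6 + 3**2) = 188*(-9 + 6 + 9) = 188*6 = 1128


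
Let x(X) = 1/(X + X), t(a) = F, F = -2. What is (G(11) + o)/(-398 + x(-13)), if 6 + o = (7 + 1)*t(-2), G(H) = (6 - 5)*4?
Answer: 468/10349 ≈ 0.045222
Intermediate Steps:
t(a) = -2
G(H) = 4 (G(H) = 1*4 = 4)
x(X) = 1/(2*X)
o = -22 (o = -6 + (7 + 1)*(-2) = -6 + 8*(-2) = -6 - 16 = -22)
(G(11) + o)/(-398 + x(-13)) = (4 - 22)/(-398 + (1/2)/(-13)) = -18/(-398 + (1/2)*(-1/13)) = -18/(-398 - 1/26) = -18/(-10349/26) = -18*(-26/10349) = 468/10349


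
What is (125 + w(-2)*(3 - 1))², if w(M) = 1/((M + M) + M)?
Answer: 139876/9 ≈ 15542.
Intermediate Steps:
w(M) = 1/(3*M) (w(M) = 1/(2*M + M) = 1/(3*M))
(125 + w(-2)*(3 - 1))² = (125 + ((⅓)/(-2))*(3 - 1))² = (125 + ((⅓)*(-½))*2)² = (125 - ⅙*2)² = (125 - ⅓)² = (374/3)² = 139876/9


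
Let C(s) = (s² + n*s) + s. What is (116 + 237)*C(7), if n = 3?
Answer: 27181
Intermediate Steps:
C(s) = s² + 4*s (C(s) = (s² + 3*s) + s = s² + 4*s)
(116 + 237)*C(7) = (116 + 237)*(7*(4 + 7)) = 353*(7*11) = 353*77 = 27181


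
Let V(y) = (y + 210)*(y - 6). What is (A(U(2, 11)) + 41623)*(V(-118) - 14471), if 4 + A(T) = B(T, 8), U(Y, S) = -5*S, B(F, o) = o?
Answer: -1077265133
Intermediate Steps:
A(T) = 4 (A(T) = -4 + 8 = 4)
V(y) = (-6 + y)*(210 + y) (V(y) = (210 + y)*(-6 + y) = (-6 + y)*(210 + y))
(A(U(2, 11)) + 41623)*(V(-118) - 14471) = (4 + 41623)*((-1260 + (-118)² + 204*(-118)) - 14471) = 41627*((-1260 + 13924 - 24072) - 14471) = 41627*(-11408 - 14471) = 41627*(-25879) = -1077265133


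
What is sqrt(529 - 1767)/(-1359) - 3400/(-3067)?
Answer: 3400/3067 - I*sqrt(1238)/1359 ≈ 1.1086 - 0.025891*I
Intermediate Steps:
sqrt(529 - 1767)/(-1359) - 3400/(-3067) = sqrt(-1238)*(-1/1359) - 3400*(-1/3067) = (I*sqrt(1238))*(-1/1359) + 3400/3067 = -I*sqrt(1238)/1359 + 3400/3067 = 3400/3067 - I*sqrt(1238)/1359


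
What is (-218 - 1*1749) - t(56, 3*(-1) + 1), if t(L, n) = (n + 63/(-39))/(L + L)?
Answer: -2863905/1456 ≈ -1967.0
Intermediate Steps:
t(L, n) = (-21/13 + n)/(2*L) (t(L, n) = (n + 63*(-1/39))/((2*L)) = (n - 21/13)*(1/(2*L)) = (-21/13 + n)*(1/(2*L)) = (-21/13 + n)/(2*L))
(-218 - 1*1749) - t(56, 3*(-1) + 1) = (-218 - 1*1749) - (-21 + 13*(3*(-1) + 1))/(26*56) = (-218 - 1749) - (-21 + 13*(-3 + 1))/(26*56) = -1967 - (-21 + 13*(-2))/(26*56) = -1967 - (-21 - 26)/(26*56) = -1967 - (-47)/(26*56) = -1967 - 1*(-47/1456) = -1967 + 47/1456 = -2863905/1456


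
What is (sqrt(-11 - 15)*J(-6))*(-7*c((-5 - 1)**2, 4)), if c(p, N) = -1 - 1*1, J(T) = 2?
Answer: 28*I*sqrt(26) ≈ 142.77*I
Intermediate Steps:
c(p, N) = -2 (c(p, N) = -1 - 1 = -2)
(sqrt(-11 - 15)*J(-6))*(-7*c((-5 - 1)**2, 4)) = (sqrt(-11 - 15)*2)*(-7*(-2)) = (sqrt(-26)*2)*14 = ((I*sqrt(26))*2)*14 = (2*I*sqrt(26))*14 = 28*I*sqrt(26)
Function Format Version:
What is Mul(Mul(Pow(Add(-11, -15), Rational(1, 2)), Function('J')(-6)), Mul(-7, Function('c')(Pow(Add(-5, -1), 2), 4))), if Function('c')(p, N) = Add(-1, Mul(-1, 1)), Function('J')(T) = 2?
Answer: Mul(28, I, Pow(26, Rational(1, 2))) ≈ Mul(142.77, I)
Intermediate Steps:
Function('c')(p, N) = -2 (Function('c')(p, N) = Add(-1, -1) = -2)
Mul(Mul(Pow(Add(-11, -15), Rational(1, 2)), Function('J')(-6)), Mul(-7, Function('c')(Pow(Add(-5, -1), 2), 4))) = Mul(Mul(Pow(Add(-11, -15), Rational(1, 2)), 2), Mul(-7, -2)) = Mul(Mul(Pow(-26, Rational(1, 2)), 2), 14) = Mul(Mul(Mul(I, Pow(26, Rational(1, 2))), 2), 14) = Mul(Mul(2, I, Pow(26, Rational(1, 2))), 14) = Mul(28, I, Pow(26, Rational(1, 2)))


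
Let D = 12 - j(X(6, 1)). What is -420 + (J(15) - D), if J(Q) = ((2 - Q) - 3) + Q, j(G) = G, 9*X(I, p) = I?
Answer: -1297/3 ≈ -432.33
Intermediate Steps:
X(I, p) = I/9
J(Q) = -1 (J(Q) = (-1 - Q) + Q = -1)
D = 34/3 (D = 12 - 6/9 = 12 - 1*⅔ = 12 - ⅔ = 34/3 ≈ 11.333)
-420 + (J(15) - D) = -420 + (-1 - 1*34/3) = -420 + (-1 - 34/3) = -420 - 37/3 = -1297/3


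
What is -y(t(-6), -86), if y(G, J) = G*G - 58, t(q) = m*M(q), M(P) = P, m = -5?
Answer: -842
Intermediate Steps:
t(q) = -5*q
y(G, J) = -58 + G**2 (y(G, J) = G**2 - 58 = -58 + G**2)
-y(t(-6), -86) = -(-58 + (-5*(-6))**2) = -(-58 + 30**2) = -(-58 + 900) = -1*842 = -842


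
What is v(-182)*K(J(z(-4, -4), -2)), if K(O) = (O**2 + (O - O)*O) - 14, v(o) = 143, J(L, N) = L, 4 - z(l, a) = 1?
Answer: -715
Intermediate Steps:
z(l, a) = 3 (z(l, a) = 4 - 1*1 = 4 - 1 = 3)
K(O) = -14 + O**2 (K(O) = (O**2 + 0*O) - 14 = (O**2 + 0) - 14 = O**2 - 14 = -14 + O**2)
v(-182)*K(J(z(-4, -4), -2)) = 143*(-14 + 3**2) = 143*(-14 + 9) = 143*(-5) = -715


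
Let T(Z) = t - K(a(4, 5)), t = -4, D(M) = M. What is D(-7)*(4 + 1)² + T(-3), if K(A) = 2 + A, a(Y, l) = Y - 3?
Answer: -182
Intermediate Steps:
a(Y, l) = -3 + Y
T(Z) = -7 (T(Z) = -4 - (2 + (-3 + 4)) = -4 - (2 + 1) = -4 - 1*3 = -4 - 3 = -7)
D(-7)*(4 + 1)² + T(-3) = -7*(4 + 1)² - 7 = -7*5² - 7 = -7*25 - 7 = -175 - 7 = -182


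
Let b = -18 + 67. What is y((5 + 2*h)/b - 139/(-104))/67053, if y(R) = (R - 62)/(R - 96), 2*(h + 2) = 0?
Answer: 309037/32339728953 ≈ 9.5560e-6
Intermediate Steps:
h = -2 (h = -2 + (½)*0 = -2 + 0 = -2)
b = 49
y(R) = (-62 + R)/(-96 + R)
y((5 + 2*h)/b - 139/(-104))/67053 = ((-62 + ((5 + 2*(-2))/49 - 139/(-104)))/(-96 + ((5 + 2*(-2))/49 - 139/(-104))))/67053 = ((-62 + ((5 - 4)*(1/49) - 139*(-1/104)))/(-96 + ((5 - 4)*(1/49) - 139*(-1/104))))*(1/67053) = ((-62 + (1*(1/49) + 139/104))/(-96 + (1*(1/49) + 139/104)))*(1/67053) = ((-62 + (1/49 + 139/104))/(-96 + (1/49 + 139/104)))*(1/67053) = ((-62 + 6915/5096)/(-96 + 6915/5096))*(1/67053) = (-309037/5096/(-482301/5096))*(1/67053) = -5096/482301*(-309037/5096)*(1/67053) = (309037/482301)*(1/67053) = 309037/32339728953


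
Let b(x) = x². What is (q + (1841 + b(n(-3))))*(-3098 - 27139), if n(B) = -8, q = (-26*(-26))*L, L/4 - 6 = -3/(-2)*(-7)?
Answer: 310322331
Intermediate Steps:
L = -18 (L = 24 + 4*(-3/(-2)*(-7)) = 24 + 4*(-3*(-½)*(-7)) = 24 + 4*((3/2)*(-7)) = 24 + 4*(-21/2) = 24 - 42 = -18)
q = -12168 (q = -26*(-26)*(-18) = 676*(-18) = -12168)
(q + (1841 + b(n(-3))))*(-3098 - 27139) = (-12168 + (1841 + (-8)²))*(-3098 - 27139) = (-12168 + (1841 + 64))*(-30237) = (-12168 + 1905)*(-30237) = -10263*(-30237) = 310322331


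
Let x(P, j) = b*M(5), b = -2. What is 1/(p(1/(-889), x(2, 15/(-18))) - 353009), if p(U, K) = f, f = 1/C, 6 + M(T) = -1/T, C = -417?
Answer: -417/147204754 ≈ -2.8328e-6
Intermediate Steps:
M(T) = -6 - 1/T
f = -1/417 (f = 1/(-417) = -1/417 ≈ -0.0023981)
x(P, j) = 62/5 (x(P, j) = -2*(-6 - 1/5) = -2*(-6 - 1*⅕) = -2*(-6 - ⅕) = -2*(-31/5) = 62/5)
p(U, K) = -1/417
1/(p(1/(-889), x(2, 15/(-18))) - 353009) = 1/(-1/417 - 353009) = 1/(-147204754/417) = -417/147204754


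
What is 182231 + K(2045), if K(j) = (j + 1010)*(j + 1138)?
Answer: 9906296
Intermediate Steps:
K(j) = (1010 + j)*(1138 + j)
182231 + K(2045) = 182231 + (1149380 + 2045**2 + 2148*2045) = 182231 + (1149380 + 4182025 + 4392660) = 182231 + 9724065 = 9906296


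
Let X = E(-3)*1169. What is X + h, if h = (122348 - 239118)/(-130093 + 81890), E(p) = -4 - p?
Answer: -56232537/48203 ≈ -1166.6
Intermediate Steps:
h = 116770/48203 (h = -116770/(-48203) = -116770*(-1/48203) = 116770/48203 ≈ 2.4225)
X = -1169 (X = (-4 - 1*(-3))*1169 = (-4 + 3)*1169 = -1*1169 = -1169)
X + h = -1169 + 116770/48203 = -56232537/48203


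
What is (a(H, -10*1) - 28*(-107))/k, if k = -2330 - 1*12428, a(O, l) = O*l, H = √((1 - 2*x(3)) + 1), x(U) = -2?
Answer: -1498/7379 + 5*√6/7379 ≈ -0.20135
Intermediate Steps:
H = √6 (H = √((1 - 2*(-2)) + 1) = √((1 + 4) + 1) = √(5 + 1) = √6 ≈ 2.4495)
k = -14758 (k = -2330 - 12428 = -14758)
(a(H, -10*1) - 28*(-107))/k = (√6*(-10*1) - 28*(-107))/(-14758) = (√6*(-10) + 2996)*(-1/14758) = (-10*√6 + 2996)*(-1/14758) = (2996 - 10*√6)*(-1/14758) = -1498/7379 + 5*√6/7379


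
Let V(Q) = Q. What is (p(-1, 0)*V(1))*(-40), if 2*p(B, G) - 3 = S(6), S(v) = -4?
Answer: 20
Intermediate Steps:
p(B, G) = -½ (p(B, G) = 3/2 + (½)*(-4) = 3/2 - 2 = -½)
(p(-1, 0)*V(1))*(-40) = -½*1*(-40) = -½*(-40) = 20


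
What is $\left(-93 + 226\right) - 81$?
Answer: $52$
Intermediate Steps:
$\left(-93 + 226\right) - 81 = 133 - 81 = 52$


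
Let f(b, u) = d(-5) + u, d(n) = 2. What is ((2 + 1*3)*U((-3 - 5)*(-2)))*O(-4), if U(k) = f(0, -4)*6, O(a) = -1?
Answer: 60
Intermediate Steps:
f(b, u) = 2 + u
U(k) = -12 (U(k) = (2 - 4)*6 = -2*6 = -12)
((2 + 1*3)*U((-3 - 5)*(-2)))*O(-4) = ((2 + 1*3)*(-12))*(-1) = ((2 + 3)*(-12))*(-1) = (5*(-12))*(-1) = -60*(-1) = 60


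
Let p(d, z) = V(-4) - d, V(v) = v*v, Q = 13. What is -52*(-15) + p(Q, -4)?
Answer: 783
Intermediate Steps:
V(v) = v²
p(d, z) = 16 - d (p(d, z) = (-4)² - d = 16 - d)
-52*(-15) + p(Q, -4) = -52*(-15) + (16 - 1*13) = 780 + (16 - 13) = 780 + 3 = 783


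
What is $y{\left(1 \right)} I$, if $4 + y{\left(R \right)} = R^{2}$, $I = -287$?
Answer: $861$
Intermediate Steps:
$y{\left(R \right)} = -4 + R^{2}$
$y{\left(1 \right)} I = \left(-4 + 1^{2}\right) \left(-287\right) = \left(-4 + 1\right) \left(-287\right) = \left(-3\right) \left(-287\right) = 861$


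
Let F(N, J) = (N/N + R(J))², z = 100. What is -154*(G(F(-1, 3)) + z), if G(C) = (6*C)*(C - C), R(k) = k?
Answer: -15400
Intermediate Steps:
F(N, J) = (1 + J)² (F(N, J) = (N/N + J)² = (1 + J)²)
G(C) = 0 (G(C) = (6*C)*0 = 0)
-154*(G(F(-1, 3)) + z) = -154*(0 + 100) = -154*100 = -15400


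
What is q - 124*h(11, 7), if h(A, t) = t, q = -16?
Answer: -884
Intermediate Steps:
q - 124*h(11, 7) = -16 - 124*7 = -16 - 868 = -884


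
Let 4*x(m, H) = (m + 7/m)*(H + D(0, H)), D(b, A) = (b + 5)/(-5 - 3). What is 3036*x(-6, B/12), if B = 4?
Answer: 76153/48 ≈ 1586.5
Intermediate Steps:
D(b, A) = -5/8 - b/8 (D(b, A) = (5 + b)/(-8) = (5 + b)*(-⅛) = -5/8 - b/8)
x(m, H) = (-5/8 + H)*(m + 7/m)/4 (x(m, H) = ((m + 7/m)*(H + (-5/8 - ⅛*0)))/4 = ((m + 7/m)*(H + (-5/8 + 0)))/4 = ((m + 7/m)*(H - 5/8))/4 = ((m + 7/m)*(-5/8 + H))/4 = ((-5/8 + H)*(m + 7/m))/4 = (-5/8 + H)*(m + 7/m)/4)
3036*x(-6, B/12) = 3036*((1/32)*(-35 + 56*(4/12) + (-6)²*(-5 + 8*(4/12)))/(-6)) = 3036*((1/32)*(-⅙)*(-35 + 56*(4*(1/12)) + 36*(-5 + 8*(4*(1/12))))) = 3036*((1/32)*(-⅙)*(-35 + 56*(⅓) + 36*(-5 + 8*(⅓)))) = 3036*((1/32)*(-⅙)*(-35 + 56/3 + 36*(-5 + 8/3))) = 3036*((1/32)*(-⅙)*(-35 + 56/3 + 36*(-7/3))) = 3036*((1/32)*(-⅙)*(-35 + 56/3 - 84)) = 3036*((1/32)*(-⅙)*(-301/3)) = 3036*(301/576) = 76153/48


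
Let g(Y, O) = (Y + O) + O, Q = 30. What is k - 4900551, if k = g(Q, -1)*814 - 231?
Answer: -4877990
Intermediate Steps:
g(Y, O) = Y + 2*O (g(Y, O) = (O + Y) + O = Y + 2*O)
k = 22561 (k = (30 + 2*(-1))*814 - 231 = (30 - 2)*814 - 231 = 28*814 - 231 = 22792 - 231 = 22561)
k - 4900551 = 22561 - 4900551 = -4877990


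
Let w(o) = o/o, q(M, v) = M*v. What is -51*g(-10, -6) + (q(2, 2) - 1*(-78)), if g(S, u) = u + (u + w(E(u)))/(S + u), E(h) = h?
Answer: 5953/16 ≈ 372.06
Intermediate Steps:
w(o) = 1
g(S, u) = u + (1 + u)/(S + u) (g(S, u) = u + (u + 1)/(S + u) = u + (1 + u)/(S + u))
-51*g(-10, -6) + (q(2, 2) - 1*(-78)) = -51*(1 - 6 + (-6)² - 10*(-6))/(-10 - 6) + (2*2 - 1*(-78)) = -51*(1 - 6 + 36 + 60)/(-16) + (4 + 78) = -(-51)*91/16 + 82 = -51*(-91/16) + 82 = 4641/16 + 82 = 5953/16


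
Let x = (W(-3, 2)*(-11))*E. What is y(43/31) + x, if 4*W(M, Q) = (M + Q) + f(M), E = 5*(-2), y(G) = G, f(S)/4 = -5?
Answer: -35719/62 ≈ -576.11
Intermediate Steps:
f(S) = -20 (f(S) = 4*(-5) = -20)
E = -10
W(M, Q) = -5 + M/4 + Q/4 (W(M, Q) = ((M + Q) - 20)/4 = (-20 + M + Q)/4 = -5 + M/4 + Q/4)
x = -1155/2 (x = ((-5 + (¼)*(-3) + (¼)*2)*(-11))*(-10) = ((-5 - ¾ + ½)*(-11))*(-10) = -21/4*(-11)*(-10) = (231/4)*(-10) = -1155/2 ≈ -577.50)
y(43/31) + x = 43/31 - 1155/2 = -35719/62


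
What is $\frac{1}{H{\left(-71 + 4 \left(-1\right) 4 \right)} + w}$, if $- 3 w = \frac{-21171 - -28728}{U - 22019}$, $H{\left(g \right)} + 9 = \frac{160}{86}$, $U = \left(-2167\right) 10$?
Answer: $- \frac{1878627}{13304206} \approx -0.14121$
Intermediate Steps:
$U = -21670$
$H{\left(g \right)} = - \frac{307}{43}$ ($H{\left(g \right)} = -9 + \frac{160}{86} = -9 + 160 \cdot \frac{1}{86} = -9 + \frac{80}{43} = - \frac{307}{43}$)
$w = \frac{2519}{43689}$ ($w = - \frac{\left(-21171 - -28728\right) \frac{1}{-21670 - 22019}}{3} = - \frac{\left(-21171 + 28728\right) \frac{1}{-43689}}{3} = - \frac{7557 \left(- \frac{1}{43689}\right)}{3} = \left(- \frac{1}{3}\right) \left(- \frac{2519}{14563}\right) = \frac{2519}{43689} \approx 0.057658$)
$\frac{1}{H{\left(-71 + 4 \left(-1\right) 4 \right)} + w} = \frac{1}{- \frac{307}{43} + \frac{2519}{43689}} = \frac{1}{- \frac{13304206}{1878627}} = - \frac{1878627}{13304206}$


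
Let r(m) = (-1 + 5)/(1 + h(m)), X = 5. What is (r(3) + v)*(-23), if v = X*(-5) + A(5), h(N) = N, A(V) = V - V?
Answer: 552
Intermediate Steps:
A(V) = 0
r(m) = 4/(1 + m) (r(m) = (-1 + 5)/(1 + m) = 4/(1 + m))
v = -25 (v = 5*(-5) + 0 = -25 + 0 = -25)
(r(3) + v)*(-23) = (4/(1 + 3) - 25)*(-23) = (4/4 - 25)*(-23) = (4*(¼) - 25)*(-23) = (1 - 25)*(-23) = -24*(-23) = 552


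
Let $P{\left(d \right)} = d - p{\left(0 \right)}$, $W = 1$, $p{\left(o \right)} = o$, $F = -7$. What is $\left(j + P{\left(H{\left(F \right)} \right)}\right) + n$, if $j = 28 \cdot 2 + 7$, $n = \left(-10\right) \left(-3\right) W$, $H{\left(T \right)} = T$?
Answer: $86$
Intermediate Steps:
$n = 30$ ($n = \left(-10\right) \left(-3\right) 1 = 30 \cdot 1 = 30$)
$j = 63$ ($j = 56 + 7 = 63$)
$P{\left(d \right)} = d$ ($P{\left(d \right)} = d - 0 = d + 0 = d$)
$\left(j + P{\left(H{\left(F \right)} \right)}\right) + n = \left(63 - 7\right) + 30 = 56 + 30 = 86$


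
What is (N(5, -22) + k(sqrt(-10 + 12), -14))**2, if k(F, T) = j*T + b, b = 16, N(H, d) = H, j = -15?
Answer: 53361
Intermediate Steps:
k(F, T) = 16 - 15*T (k(F, T) = -15*T + 16 = 16 - 15*T)
(N(5, -22) + k(sqrt(-10 + 12), -14))**2 = (5 + (16 - 15*(-14)))**2 = (5 + (16 + 210))**2 = (5 + 226)**2 = 231**2 = 53361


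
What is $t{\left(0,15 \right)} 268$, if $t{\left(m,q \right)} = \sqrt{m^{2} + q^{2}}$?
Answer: $4020$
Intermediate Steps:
$t{\left(0,15 \right)} 268 = \sqrt{0^{2} + 15^{2}} \cdot 268 = \sqrt{0 + 225} \cdot 268 = \sqrt{225} \cdot 268 = 15 \cdot 268 = 4020$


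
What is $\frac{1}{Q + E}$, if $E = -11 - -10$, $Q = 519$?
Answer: $\frac{1}{518} \approx 0.0019305$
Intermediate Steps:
$E = -1$ ($E = -11 + 10 = -1$)
$\frac{1}{Q + E} = \frac{1}{519 - 1} = \frac{1}{518}$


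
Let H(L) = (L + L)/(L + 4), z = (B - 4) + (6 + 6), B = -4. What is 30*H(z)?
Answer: 30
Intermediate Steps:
z = 4 (z = (-4 - 4) + (6 + 6) = -8 + 12 = 4)
H(L) = 2*L/(4 + L) (H(L) = (2*L)/(4 + L) = 2*L/(4 + L))
30*H(z) = 30*(2*4/(4 + 4)) = 30*(2*4/8) = 30*(2*4*(1/8)) = 30*1 = 30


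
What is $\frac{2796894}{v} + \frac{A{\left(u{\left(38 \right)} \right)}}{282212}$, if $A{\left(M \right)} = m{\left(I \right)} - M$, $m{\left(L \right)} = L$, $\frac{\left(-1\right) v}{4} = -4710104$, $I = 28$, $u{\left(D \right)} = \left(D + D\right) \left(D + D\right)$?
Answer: $\frac{12161113185}{94946276432} \approx 0.12808$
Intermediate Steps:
$u{\left(D \right)} = 4 D^{2}$ ($u{\left(D \right)} = 2 D 2 D = 4 D^{2}$)
$v = 18840416$ ($v = \left(-4\right) \left(-4710104\right) = 18840416$)
$A{\left(M \right)} = 28 - M$
$\frac{2796894}{v} + \frac{A{\left(u{\left(38 \right)} \right)}}{282212} = \frac{2796894}{18840416} + \frac{28 - 4 \cdot 38^{2}}{282212} = 2796894 \cdot \frac{1}{18840416} + \left(28 - 4 \cdot 1444\right) \frac{1}{282212} = \frac{1398447}{9420208} + \left(28 - 5776\right) \frac{1}{282212} = \frac{1398447}{9420208} - \frac{1437}{70553} = \frac{12161113185}{94946276432}$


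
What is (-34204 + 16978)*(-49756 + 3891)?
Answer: 790070490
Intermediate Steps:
(-34204 + 16978)*(-49756 + 3891) = -17226*(-45865) = 790070490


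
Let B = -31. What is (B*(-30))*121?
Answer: 112530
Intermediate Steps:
(B*(-30))*121 = -31*(-30)*121 = 930*121 = 112530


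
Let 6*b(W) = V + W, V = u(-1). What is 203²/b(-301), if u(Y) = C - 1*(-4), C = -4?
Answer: -35322/43 ≈ -821.44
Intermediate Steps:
u(Y) = 0 (u(Y) = -4 - 1*(-4) = -4 + 4 = 0)
V = 0
b(W) = W/6 (b(W) = (0 + W)/6 = W/6)
203²/b(-301) = 203²/(((⅙)*(-301))) = 41209/(-301/6) = 41209*(-6/301) = -35322/43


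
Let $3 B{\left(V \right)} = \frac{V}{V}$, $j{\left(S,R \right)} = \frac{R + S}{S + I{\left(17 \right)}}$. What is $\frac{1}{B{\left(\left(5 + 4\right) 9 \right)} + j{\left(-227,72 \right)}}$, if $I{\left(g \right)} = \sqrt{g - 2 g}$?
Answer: $\frac{52367}{53209} - \frac{155 i \sqrt{17}}{53209} \approx 0.98418 - 0.012011 i$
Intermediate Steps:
$I{\left(g \right)} = \sqrt{- g}$
$j{\left(S,R \right)} = \frac{R + S}{S + i \sqrt{17}}$ ($j{\left(S,R \right)} = \frac{R + S}{S + \sqrt{\left(-1\right) 17}} = \frac{R + S}{S + \sqrt{-17}} = \frac{R + S}{S + i \sqrt{17}}$)
$B{\left(V \right)} = \frac{1}{3}$ ($B{\left(V \right)} = \frac{V \frac{1}{V}}{3} = \frac{1}{3} \cdot 1 = \frac{1}{3}$)
$\frac{1}{B{\left(\left(5 + 4\right) 9 \right)} + j{\left(-227,72 \right)}} = \frac{1}{\frac{1}{3} + \frac{72 - 227}{-227 + i \sqrt{17}}} = \frac{1}{\frac{1}{3} + \frac{1}{-227 + i \sqrt{17}} \left(-155\right)} = \frac{1}{\frac{1}{3} - \frac{155}{-227 + i \sqrt{17}}}$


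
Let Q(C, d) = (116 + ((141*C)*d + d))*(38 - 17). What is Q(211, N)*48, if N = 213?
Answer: 6387990336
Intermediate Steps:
Q(C, d) = 2436 + 21*d + 2961*C*d (Q(C, d) = (116 + (141*C*d + d))*21 = (116 + (d + 141*C*d))*21 = (116 + d + 141*C*d)*21 = 2436 + 21*d + 2961*C*d)
Q(211, N)*48 = (2436 + 21*213 + 2961*211*213)*48 = (2436 + 4473 + 133076223)*48 = 133083132*48 = 6387990336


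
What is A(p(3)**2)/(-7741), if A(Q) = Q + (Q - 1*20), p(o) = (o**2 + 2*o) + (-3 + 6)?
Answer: -628/7741 ≈ -0.081126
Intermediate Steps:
p(o) = 3 + o**2 + 2*o (p(o) = (o**2 + 2*o) + 3 = 3 + o**2 + 2*o)
A(Q) = -20 + 2*Q (A(Q) = Q + (Q - 20) = Q + (-20 + Q) = -20 + 2*Q)
A(p(3)**2)/(-7741) = (-20 + 2*(3 + 3**2 + 2*3)**2)/(-7741) = (-20 + 2*(3 + 9 + 6)**2)*(-1/7741) = (-20 + 2*18**2)*(-1/7741) = (-20 + 2*324)*(-1/7741) = (-20 + 648)*(-1/7741) = 628*(-1/7741) = -628/7741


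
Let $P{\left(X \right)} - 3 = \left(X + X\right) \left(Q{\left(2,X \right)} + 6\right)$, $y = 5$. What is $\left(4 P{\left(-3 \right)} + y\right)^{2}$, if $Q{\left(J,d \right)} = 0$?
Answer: $16129$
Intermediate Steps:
$P{\left(X \right)} = 3 + 12 X$ ($P{\left(X \right)} = 3 + \left(X + X\right) \left(0 + 6\right) = 3 + 2 X 6 = 3 + 12 X$)
$\left(4 P{\left(-3 \right)} + y\right)^{2} = \left(4 \left(3 + 12 \left(-3\right)\right) + 5\right)^{2} = \left(4 \left(3 - 36\right) + 5\right)^{2} = \left(4 \left(-33\right) + 5\right)^{2} = \left(-132 + 5\right)^{2} = \left(-127\right)^{2} = 16129$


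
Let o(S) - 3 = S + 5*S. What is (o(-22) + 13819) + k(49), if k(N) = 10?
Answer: 13700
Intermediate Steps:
o(S) = 3 + 6*S (o(S) = 3 + (S + 5*S) = 3 + 6*S)
(o(-22) + 13819) + k(49) = ((3 + 6*(-22)) + 13819) + 10 = ((3 - 132) + 13819) + 10 = (-129 + 13819) + 10 = 13690 + 10 = 13700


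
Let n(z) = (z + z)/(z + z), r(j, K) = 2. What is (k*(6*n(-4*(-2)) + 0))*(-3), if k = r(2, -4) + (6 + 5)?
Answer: -234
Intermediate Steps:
n(z) = 1 (n(z) = (2*z)/((2*z)) = (2*z)*(1/(2*z)) = 1)
k = 13 (k = 2 + (6 + 5) = 2 + 11 = 13)
(k*(6*n(-4*(-2)) + 0))*(-3) = (13*(6*1 + 0))*(-3) = (13*(6 + 0))*(-3) = (13*6)*(-3) = 78*(-3) = -234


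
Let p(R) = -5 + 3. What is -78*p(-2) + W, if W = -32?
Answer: 124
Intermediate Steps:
p(R) = -2
-78*p(-2) + W = -78*(-2) - 32 = 156 - 32 = 124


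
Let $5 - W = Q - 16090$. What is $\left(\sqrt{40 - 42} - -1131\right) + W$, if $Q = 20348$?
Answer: $-3122 + i \sqrt{2} \approx -3122.0 + 1.4142 i$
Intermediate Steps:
$W = -4253$ ($W = 5 - \left(20348 - 16090\right) = 5 - 4258 = -4253$)
$\left(\sqrt{40 - 42} - -1131\right) + W = \left(\sqrt{40 - 42} - -1131\right) - 4253 = \left(\sqrt{-2} + 1131\right) - 4253 = \left(i \sqrt{2} + 1131\right) - 4253 = \left(1131 + i \sqrt{2}\right) - 4253 = -3122 + i \sqrt{2}$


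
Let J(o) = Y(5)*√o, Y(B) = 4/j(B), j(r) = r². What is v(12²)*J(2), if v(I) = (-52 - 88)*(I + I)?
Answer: -32256*√2/5 ≈ -9123.4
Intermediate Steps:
v(I) = -280*I
Y(B) = 4/B² (Y(B) = 4/(B²) = 4/B²)
J(o) = 4*√o/25 (J(o) = (4/5²)*√o = (4*(1/25))*√o = 4*√o/25)
v(12²)*J(2) = (-280*12²)*(4*√2/25) = (-280*144)*(4*√2/25) = -32256*√2/5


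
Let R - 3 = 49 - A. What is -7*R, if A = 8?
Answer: -308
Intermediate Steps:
R = 44 (R = 3 + (49 - 1*8) = 3 + (49 - 8) = 3 + 41 = 44)
-7*R = -7*44 = -308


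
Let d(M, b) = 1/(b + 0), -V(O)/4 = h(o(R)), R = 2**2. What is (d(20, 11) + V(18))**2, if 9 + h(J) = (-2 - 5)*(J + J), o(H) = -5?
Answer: 7198489/121 ≈ 59492.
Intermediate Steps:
R = 4
h(J) = -9 - 14*J (h(J) = -9 + (-2 - 5)*(J + J) = -9 - 14*J)
V(O) = -244 (V(O) = -4*(-9 - 14*(-5)) = -4*(-9 + 70) = -4*61 = -244)
d(M, b) = 1/b
(d(20, 11) + V(18))**2 = (1/11 - 244)**2 = (-2683/11)**2 = 7198489/121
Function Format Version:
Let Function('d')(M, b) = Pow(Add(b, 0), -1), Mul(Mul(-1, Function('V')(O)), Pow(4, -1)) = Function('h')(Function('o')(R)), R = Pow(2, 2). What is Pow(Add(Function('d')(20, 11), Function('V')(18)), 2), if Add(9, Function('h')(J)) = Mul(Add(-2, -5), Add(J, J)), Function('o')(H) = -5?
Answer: Rational(7198489, 121) ≈ 59492.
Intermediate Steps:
R = 4
Function('h')(J) = Add(-9, Mul(-14, J)) (Function('h')(J) = Add(-9, Mul(Add(-2, -5), Add(J, J))) = Add(-9, Mul(-7, Mul(2, J))) = Add(-9, Mul(-14, J)))
Function('V')(O) = -244 (Function('V')(O) = Mul(-4, Add(-9, Mul(-14, -5))) = Mul(-4, Add(-9, 70)) = Mul(-4, 61) = -244)
Function('d')(M, b) = Pow(b, -1)
Pow(Add(Function('d')(20, 11), Function('V')(18)), 2) = Pow(Add(Pow(11, -1), -244), 2) = Pow(Add(Rational(1, 11), -244), 2) = Pow(Rational(-2683, 11), 2) = Rational(7198489, 121)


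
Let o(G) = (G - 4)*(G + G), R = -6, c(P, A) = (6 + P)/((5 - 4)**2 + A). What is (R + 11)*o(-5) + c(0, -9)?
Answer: 1797/4 ≈ 449.25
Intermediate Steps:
c(P, A) = (6 + P)/(1 + A) (c(P, A) = (6 + P)/(1**2 + A) = (6 + P)/(1 + A))
o(G) = 2*G*(-4 + G) (o(G) = (-4 + G)*(2*G) = 2*G*(-4 + G))
(R + 11)*o(-5) + c(0, -9) = (-6 + 11)*(2*(-5)*(-4 - 5)) + (6 + 0)/(1 - 9) = 5*(2*(-5)*(-9)) + 6/(-8) = 5*90 - 1/8*6 = 450 - 3/4 = 1797/4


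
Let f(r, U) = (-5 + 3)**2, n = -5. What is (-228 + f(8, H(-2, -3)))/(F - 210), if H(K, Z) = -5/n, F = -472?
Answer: 112/341 ≈ 0.32845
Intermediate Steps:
H(K, Z) = 1 (H(K, Z) = -5/(-5) = -5*(-1/5) = 1)
f(r, U) = 4 (f(r, U) = (-2)**2 = 4)
(-228 + f(8, H(-2, -3)))/(F - 210) = (-228 + 4)/(-472 - 210) = -224/(-682) = -224*(-1/682) = 112/341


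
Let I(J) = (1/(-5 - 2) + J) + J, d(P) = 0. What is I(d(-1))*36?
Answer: -36/7 ≈ -5.1429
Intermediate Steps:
I(J) = -1/7 + 2*J (I(J) = (1/(-7) + J) + J = (-1/7 + J) + J = -1/7 + 2*J)
I(d(-1))*36 = (-1/7 + 2*0)*36 = (-1/7 + 0)*36 = -1/7*36 = -36/7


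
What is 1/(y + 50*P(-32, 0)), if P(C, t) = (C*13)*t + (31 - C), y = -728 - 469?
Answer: 1/1953 ≈ 0.00051203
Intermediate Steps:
y = -1197
P(C, t) = 31 - C + 13*C*t (P(C, t) = (13*C)*t + (31 - C) = 13*C*t + (31 - C) = 31 - C + 13*C*t)
1/(y + 50*P(-32, 0)) = 1/(-1197 + 50*(31 - 1*(-32) + 13*(-32)*0)) = 1/(-1197 + 50*(31 + 32 + 0)) = 1/(-1197 + 50*63) = 1/(-1197 + 3150) = 1/1953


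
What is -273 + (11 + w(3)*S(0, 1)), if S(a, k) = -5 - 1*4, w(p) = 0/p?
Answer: -262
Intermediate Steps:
w(p) = 0
S(a, k) = -9 (S(a, k) = -5 - 4 = -9)
-273 + (11 + w(3)*S(0, 1)) = -273 + (11 + 0*(-9)) = -273 + (11 + 0) = -273 + 11 = -262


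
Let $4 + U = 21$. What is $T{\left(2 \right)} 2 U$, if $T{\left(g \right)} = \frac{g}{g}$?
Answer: $34$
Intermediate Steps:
$U = 17$ ($U = -4 + 21 = 17$)
$T{\left(g \right)} = 1$
$T{\left(2 \right)} 2 U = 1 \cdot 2 \cdot 17 = 2 \cdot 17 = 34$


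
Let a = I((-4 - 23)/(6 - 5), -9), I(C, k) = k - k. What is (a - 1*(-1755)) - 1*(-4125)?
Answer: 5880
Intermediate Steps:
I(C, k) = 0
a = 0
(a - 1*(-1755)) - 1*(-4125) = (0 - 1*(-1755)) - 1*(-4125) = (0 + 1755) + 4125 = 1755 + 4125 = 5880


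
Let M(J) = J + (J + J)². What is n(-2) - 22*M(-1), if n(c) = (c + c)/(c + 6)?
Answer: -67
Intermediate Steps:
n(c) = 2*c/(6 + c) (n(c) = (2*c)/(6 + c) = 2*c/(6 + c))
M(J) = J + 4*J² (M(J) = J + (2*J)² = J + 4*J²)
n(-2) - 22*M(-1) = 2*(-2)/(6 - 2) - (-22)*(1 + 4*(-1)) = 2*(-2)/4 - (-22)*(1 - 4) = 2*(-2)*(¼) - (-22)*(-3) = -1 - 22*3 = -1 - 66 = -67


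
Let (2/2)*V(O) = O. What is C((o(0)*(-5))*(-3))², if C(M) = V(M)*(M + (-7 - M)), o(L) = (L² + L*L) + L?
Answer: 0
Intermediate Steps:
V(O) = O
o(L) = L + 2*L² (o(L) = (L² + L²) + L = 2*L² + L = L + 2*L²)
C(M) = -7*M (C(M) = M*(M + (-7 - M)) = M*(-7) = -7*M)
C((o(0)*(-5))*(-3))² = (-7*(0*(1 + 2*0))*(-5)*(-3))² = (-7*(0*(1 + 0))*(-5)*(-3))² = (-7*(0*1)*(-5)*(-3))² = (-7*0*(-5)*(-3))² = (-0*(-3))² = (-7*0)² = 0² = 0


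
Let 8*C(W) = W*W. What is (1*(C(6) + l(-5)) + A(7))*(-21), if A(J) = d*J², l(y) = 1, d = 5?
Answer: -10521/2 ≈ -5260.5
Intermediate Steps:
C(W) = W²/8 (C(W) = (W*W)/8 = W²/8)
A(J) = 5*J²
(1*(C(6) + l(-5)) + A(7))*(-21) = (1*((⅛)*6² + 1) + 5*7²)*(-21) = (1*((⅛)*36 + 1) + 5*49)*(-21) = (1*(9/2 + 1) + 245)*(-21) = (1*(11/2) + 245)*(-21) = (11/2 + 245)*(-21) = (501/2)*(-21) = -10521/2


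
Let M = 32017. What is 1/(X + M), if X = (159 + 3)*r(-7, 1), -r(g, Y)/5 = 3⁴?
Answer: -1/33593 ≈ -2.9768e-5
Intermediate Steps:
r(g, Y) = -405 (r(g, Y) = -5*3⁴ = -5*81 = -405)
X = -65610 (X = (159 + 3)*(-405) = 162*(-405) = -65610)
1/(X + M) = 1/(-65610 + 32017) = 1/(-33593) = -1/33593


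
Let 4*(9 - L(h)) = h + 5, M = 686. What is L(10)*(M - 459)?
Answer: 4767/4 ≈ 1191.8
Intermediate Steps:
L(h) = 31/4 - h/4 (L(h) = 9 - (h + 5)/4 = 9 - (5 + h)/4 = 9 + (-5/4 - h/4) = 31/4 - h/4)
L(10)*(M - 459) = (31/4 - ¼*10)*(686 - 459) = (31/4 - 5/2)*227 = (21/4)*227 = 4767/4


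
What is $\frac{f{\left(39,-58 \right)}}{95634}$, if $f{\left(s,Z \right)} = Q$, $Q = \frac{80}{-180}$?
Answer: $- \frac{2}{430353} \approx -4.6474 \cdot 10^{-6}$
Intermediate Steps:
$Q = - \frac{4}{9}$ ($Q = 80 \left(- \frac{1}{180}\right) = - \frac{4}{9} \approx -0.44444$)
$f{\left(s,Z \right)} = - \frac{4}{9}$
$\frac{f{\left(39,-58 \right)}}{95634} = - \frac{4}{9 \cdot 95634} = \left(- \frac{4}{9}\right) \frac{1}{95634} = - \frac{2}{430353}$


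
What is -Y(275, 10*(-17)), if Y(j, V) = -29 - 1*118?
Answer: 147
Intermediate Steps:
Y(j, V) = -147 (Y(j, V) = -29 - 118 = -147)
-Y(275, 10*(-17)) = -1*(-147) = 147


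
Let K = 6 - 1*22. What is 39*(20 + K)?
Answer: 156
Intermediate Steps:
K = -16 (K = 6 - 22 = -16)
39*(20 + K) = 39*(20 - 16) = 39*4 = 156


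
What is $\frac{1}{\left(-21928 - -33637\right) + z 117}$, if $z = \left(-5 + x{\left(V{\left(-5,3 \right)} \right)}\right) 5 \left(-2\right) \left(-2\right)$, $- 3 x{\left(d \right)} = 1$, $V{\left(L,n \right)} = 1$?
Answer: $- \frac{1}{771} \approx -0.001297$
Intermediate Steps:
$x{\left(d \right)} = - \frac{1}{3}$ ($x{\left(d \right)} = \left(- \frac{1}{3}\right) 1 = - \frac{1}{3}$)
$z = - \frac{320}{3}$ ($z = \left(-5 - \frac{1}{3}\right) 5 \left(-2\right) \left(-2\right) = \left(- \frac{16}{3}\right) 5 \left(-2\right) \left(-2\right) = \left(- \frac{80}{3}\right) \left(-2\right) \left(-2\right) = \frac{160}{3} \left(-2\right) = - \frac{320}{3} \approx -106.67$)
$\frac{1}{\left(-21928 - -33637\right) + z 117} = \frac{1}{\left(-21928 - -33637\right) - 12480} = \frac{1}{\left(-21928 + 33637\right) - 12480} = \frac{1}{11709 - 12480} = \frac{1}{-771} = - \frac{1}{771}$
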